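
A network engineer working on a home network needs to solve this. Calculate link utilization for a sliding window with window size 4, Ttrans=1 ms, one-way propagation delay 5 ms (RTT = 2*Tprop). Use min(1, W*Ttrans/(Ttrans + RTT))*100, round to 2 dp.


Given: W = 4, Ttrans = 1 ms, RTT = 10 ms (= 2 * Tprop, Tprop = 5 ms)
Cycle time = Ttrans + RTT = 1 + 10 = 11 ms (first packet sent until its ACK returns)
W * Ttrans = 4 * 1 = 4 ms of sending per cycle
W * Ttrans / (Ttrans + RTT) = 4 / 11 = 0.363636
U = min(1, 0.363636) = 0.363636
U% = 36.36%

36.36


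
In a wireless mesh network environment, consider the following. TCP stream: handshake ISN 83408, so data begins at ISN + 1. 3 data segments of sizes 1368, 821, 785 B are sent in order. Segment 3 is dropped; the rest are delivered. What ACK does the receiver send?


SYN uses sequence number 83408; first data byte = ISN + 1 = 83409.
Segment 1: SEQ = 83409, len = 1368 B, covers [83409, 84776]
Segment 2: SEQ = 84777, len = 821 B, covers [84777, 85597]
Segment 3: SEQ = 85598, len = 785 B, covers [85598, 86382] [LOST]
In-order data received: bytes [83409, 85597] (segments 1..2).
Segment 3 missing -> gap begins at byte 85598.
Cumulative ACK = next expected in-order byte = 83409 + 1368 + 821 = 85598

85598


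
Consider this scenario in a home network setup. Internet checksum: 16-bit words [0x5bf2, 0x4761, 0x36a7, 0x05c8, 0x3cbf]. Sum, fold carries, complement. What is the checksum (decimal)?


Given words: [0x5bf2, 0x4761, 0x36a7, 0x05c8, 0x3cbf]
Step 1: Sum all words
Raw sum = 23538 + 18273 + 13991 + 1480 + 15551 = 72833
Step 2: Fold carry: (7297 + 1) = 7298
One's complement = ~7298 & 0xFFFF = 58237

58237


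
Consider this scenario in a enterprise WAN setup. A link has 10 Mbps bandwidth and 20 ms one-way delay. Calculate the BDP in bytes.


Given: bandwidth = 10 Mbps, delay = 20 ms
BDP in bits = 10 * 10^6 * 20 / 1000
BDP in bits = 200000
BDP in bytes = 200000 / 8 = 25000

25000


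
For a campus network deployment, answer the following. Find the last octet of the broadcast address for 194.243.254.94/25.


Given: IP = 194.243.254.94, prefix = /25
Host bits = 32 - 25 = 7
Network last octet = 94 AND mask = 0
Host part size = 2^7 - 1 = 127
Broadcast last octet = 0 OR 127 = 127

127


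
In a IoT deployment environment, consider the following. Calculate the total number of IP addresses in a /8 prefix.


Given: CIDR prefix /8
Host bits = 32 - 8 = 24
Total addresses = 2^24 = 16777216

16777216


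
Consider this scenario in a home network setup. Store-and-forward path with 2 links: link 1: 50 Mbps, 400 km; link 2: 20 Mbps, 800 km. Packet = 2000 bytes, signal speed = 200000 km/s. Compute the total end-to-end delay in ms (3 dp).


Packet = 2000 bytes = 16000 bits. Store-and-forward: sum (t_trans + t_prop) per link.
Link 1: t_trans = 16000/(50*10^6) s = 0.3200 ms; t_prop = 400/200000 s = 2.0000 ms; subtotal = 2.3200 ms
Link 2: t_trans = 16000/(20*10^6) s = 0.8000 ms; t_prop = 800/200000 s = 4.0000 ms; subtotal = 4.8000 ms
End-to-end = 2.3200 + 4.8000 = 7.1200 ms -> 7.120 ms (3 dp)

7.120


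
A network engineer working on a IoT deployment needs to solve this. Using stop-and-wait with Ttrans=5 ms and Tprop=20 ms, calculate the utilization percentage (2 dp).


Given: Ttrans = 5 ms, Tprop = 20 ms
RTT = 2 * Tprop = 2 * 20 = 40 ms
U = Ttrans / (Ttrans + RTT)
U = 5 / (5 + 40)
U = 5 / 45 = 0.111111
U% = 11.11%

11.11


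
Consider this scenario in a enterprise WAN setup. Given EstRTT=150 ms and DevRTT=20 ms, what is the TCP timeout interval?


Given: EstRTT = 150 ms, DevRTT = 20 ms
Timeout = EstRTT + 4 * DevRTT
4 * DevRTT = 4 * 20 = 80
Timeout = 150 + 80 = 230 ms

230


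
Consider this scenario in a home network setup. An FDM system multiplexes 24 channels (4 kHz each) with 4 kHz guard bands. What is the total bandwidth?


Given: 24 channels, 4 kHz each, guard = 4 kHz
Channel bandwidth = 24 * 4 = 96 kHz
Guard bands = 23 gaps * 4 kHz = 92 kHz
Total = 96 + 92 = 188 kHz

188


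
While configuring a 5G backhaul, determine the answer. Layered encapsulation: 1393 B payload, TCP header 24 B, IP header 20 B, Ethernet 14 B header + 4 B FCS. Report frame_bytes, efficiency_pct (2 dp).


TCP segment = 1393 + 24 = 1417 B
IP packet = 1417 + 20 = 1437 B
Ethernet frame = 1437 + 14 + 4 = 1455 B
Efficiency = app / frame = 1393 / 1455 = 0.957388 = 95.7388% -> 95.74% (2 dp)

1455, 95.74


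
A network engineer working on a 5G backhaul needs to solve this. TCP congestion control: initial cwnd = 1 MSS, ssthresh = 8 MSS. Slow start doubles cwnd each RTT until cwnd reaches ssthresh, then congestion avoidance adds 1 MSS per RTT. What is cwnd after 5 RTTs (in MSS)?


RTT 0: cwnd = 1 MSS (initial)
RTT 1: cwnd = 2 MSS (slow start, doubled)
RTT 2: cwnd = 4 MSS (slow start, doubled)
RTT 3: cwnd = 8 MSS (slow start, doubled)
RTT 4: cwnd = 9 MSS (congestion avoidance, +1)
RTT 5: cwnd = 10 MSS (congestion avoidance, +1)

10


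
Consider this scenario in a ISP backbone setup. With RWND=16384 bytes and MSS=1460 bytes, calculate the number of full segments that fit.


Given: RWND = 16384 bytes, MSS = 1460 bytes
Full segments = floor(RWND / MSS)
Full segments = floor(16384 / 1460)
Full segments = floor(11.2219) = 11

11


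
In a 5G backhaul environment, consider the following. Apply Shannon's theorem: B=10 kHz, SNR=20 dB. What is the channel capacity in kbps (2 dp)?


Given: B = 10 kHz, SNR = 20 dB
SNR linear = 10^(20/10) = 100
1 + SNR = 101
log2(101) = 6.6582114828
C = 10 * 1000 * 6.6582114828 = 66582.1148 bps
C = 66.582115 kbps -> 66.58 kbps (2 dp)

66.58


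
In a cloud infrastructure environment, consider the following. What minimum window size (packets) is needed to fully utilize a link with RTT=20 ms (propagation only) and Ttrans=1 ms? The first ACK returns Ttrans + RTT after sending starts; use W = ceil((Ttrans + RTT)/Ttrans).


Given: Ttrans = 1 ms, RTT = 20 ms (= 2 * Tprop, Tprop = 10 ms)
Time until first ACK returns = Ttrans + RTT = 1 + 20 = 21 ms
Need W * Ttrans >= Ttrans + RTT  ->  W >= (Ttrans + RTT) / Ttrans
(Ttrans + RTT) / Ttrans = 21 / 1 = 21
W_min = ceil(21) = 21

21


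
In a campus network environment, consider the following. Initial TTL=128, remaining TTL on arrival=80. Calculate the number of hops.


Given: initial TTL = 128, received TTL = 80
Hops = initial TTL - received TTL
Hops = 128 - 80 = 48

48


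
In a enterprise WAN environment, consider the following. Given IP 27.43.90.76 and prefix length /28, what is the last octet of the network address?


Given: IP = 27.43.90.76, prefix = /28
Subnet mask = 255.255.255.240
Last octet of IP: 76
Last octet of mask: 240
Network last octet = 76 AND 240 = 64

64


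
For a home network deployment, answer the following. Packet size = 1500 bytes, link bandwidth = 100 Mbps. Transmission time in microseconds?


Given: packet = 1500 bytes, bandwidth = 100 Mbps
Packet in bits = 1500 * 8 = 12000 bits
Bandwidth = 100 * 10^6 = 100000000 bps
Time = 12000 / 100000000 seconds
Time in us = 12000 * 10^6 / 100000000 = 120

120


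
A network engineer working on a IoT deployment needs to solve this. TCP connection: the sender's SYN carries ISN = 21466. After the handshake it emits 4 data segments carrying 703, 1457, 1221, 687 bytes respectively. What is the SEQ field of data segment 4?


The SYN occupies sequence number ISN = 21466, so the first data byte is ISN + 1 = 21467.
SEQ of data segment i = (ISN + 1) + sum of payload sizes of segments 1..i-1.
Segment 1: SEQ = 21467, payload = 703 bytes
Segment 2: SEQ = 22170, payload = 1457 bytes
Segment 3: SEQ = 23627, payload = 1221 bytes
Segment 4: SEQ = 24848, payload = 687 bytes
SEQ of segment 4 = 21467 + 703 + 1457 + 1221 = 24848

24848


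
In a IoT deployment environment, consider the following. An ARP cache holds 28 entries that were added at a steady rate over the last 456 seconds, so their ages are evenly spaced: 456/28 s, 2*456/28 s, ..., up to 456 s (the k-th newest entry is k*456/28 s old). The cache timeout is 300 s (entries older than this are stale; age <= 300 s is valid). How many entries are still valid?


Ages are k * 456/28 s for k = 1..28 (spacing = 16.2857 s).
Entry k is valid iff k * 456/28 <= 300 iff k <= 28 * 300 / 456 = 18.4211
n_valid = floor(18.4211) = 18
(n_stale = 28 - 18 = 10)

18


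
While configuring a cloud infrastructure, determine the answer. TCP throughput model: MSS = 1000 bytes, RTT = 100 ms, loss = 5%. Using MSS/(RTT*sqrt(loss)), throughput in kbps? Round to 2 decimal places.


Given: MSS = 1000 bytes, RTT = 100 ms, loss = 5%
RTT in seconds = 100 / 1000 = 0.1
Loss rate = 5% = 0.05
sqrt(loss) = sqrt(0.05) = 0.223606797750
Throughput (bytes/s) = 1000 / (0.1 * 0.223606797750) = 44721.3595
Throughput (kbps) = 44721.3595 * 8 / 1000 = 357.770876 -> 357.77 kbps (2 dp)

357.77


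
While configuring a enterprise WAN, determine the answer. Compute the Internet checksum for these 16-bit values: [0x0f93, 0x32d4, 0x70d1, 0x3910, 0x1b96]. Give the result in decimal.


Given words: [0x0f93, 0x32d4, 0x70d1, 0x3910, 0x1b96]
Step 1: Sum all words
Raw sum = 3987 + 13012 + 28881 + 14608 + 7062 = 67550
Step 2: Fold carry: (2014 + 1) = 2015
One's complement = ~2015 & 0xFFFF = 63520

63520


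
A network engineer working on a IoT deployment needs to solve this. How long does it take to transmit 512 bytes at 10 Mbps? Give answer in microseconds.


Given: packet = 512 bytes, bandwidth = 10 Mbps
Packet in bits = 512 * 8 = 4096 bits
Bandwidth = 10 * 10^6 = 10000000 bps
Time = 4096 / 10000000 seconds
Time in us = 4096 * 10^6 / 10000000 = 409.6

409.6


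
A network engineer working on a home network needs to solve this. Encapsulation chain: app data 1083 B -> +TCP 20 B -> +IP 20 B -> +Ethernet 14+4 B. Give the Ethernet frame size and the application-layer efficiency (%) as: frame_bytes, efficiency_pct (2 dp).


TCP segment = 1083 + 20 = 1103 B
IP packet = 1103 + 20 = 1123 B
Ethernet frame = 1123 + 14 + 4 = 1141 B
Efficiency = app / frame = 1083 / 1141 = 0.949167 = 94.9167% -> 94.92% (2 dp)

1141, 94.92


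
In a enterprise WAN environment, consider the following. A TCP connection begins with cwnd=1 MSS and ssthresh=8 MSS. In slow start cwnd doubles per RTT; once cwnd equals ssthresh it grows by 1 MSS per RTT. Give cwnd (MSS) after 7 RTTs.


RTT 0: cwnd = 1 MSS (initial)
RTT 1: cwnd = 2 MSS (slow start, doubled)
RTT 2: cwnd = 4 MSS (slow start, doubled)
RTT 3: cwnd = 8 MSS (slow start, doubled)
RTT 4: cwnd = 9 MSS (congestion avoidance, +1)
RTT 5: cwnd = 10 MSS (congestion avoidance, +1)
RTT 6: cwnd = 11 MSS (congestion avoidance, +1)
RTT 7: cwnd = 12 MSS (congestion avoidance, +1)

12


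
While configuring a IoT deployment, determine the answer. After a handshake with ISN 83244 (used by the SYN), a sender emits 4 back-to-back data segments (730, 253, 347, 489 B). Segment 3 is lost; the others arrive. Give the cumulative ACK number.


SYN uses sequence number 83244; first data byte = ISN + 1 = 83245.
Segment 1: SEQ = 83245, len = 730 B, covers [83245, 83974]
Segment 2: SEQ = 83975, len = 253 B, covers [83975, 84227]
Segment 3: SEQ = 84228, len = 347 B, covers [84228, 84574] [LOST]
Segment 4: SEQ = 84575, len = 489 B, covers [84575, 85063]
In-order data received: bytes [83245, 84227] (segments 1..2).
Segment 3 missing -> gap begins at byte 84228; later segments buffered out of order.
Cumulative ACK = next expected in-order byte = 83245 + 730 + 253 = 84228

84228


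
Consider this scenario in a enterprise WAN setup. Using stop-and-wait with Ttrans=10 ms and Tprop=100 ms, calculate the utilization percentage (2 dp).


Given: Ttrans = 10 ms, Tprop = 100 ms
RTT = 2 * Tprop = 2 * 100 = 200 ms
U = Ttrans / (Ttrans + RTT)
U = 10 / (10 + 200)
U = 10 / 210 = 0.047619
U% = 4.76%

4.76


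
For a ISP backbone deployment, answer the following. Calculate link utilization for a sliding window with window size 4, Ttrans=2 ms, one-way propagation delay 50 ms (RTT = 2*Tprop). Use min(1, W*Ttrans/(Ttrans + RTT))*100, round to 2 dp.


Given: W = 4, Ttrans = 2 ms, RTT = 100 ms (= 2 * Tprop, Tprop = 50 ms)
Cycle time = Ttrans + RTT = 2 + 100 = 102 ms (first packet sent until its ACK returns)
W * Ttrans = 4 * 2 = 8 ms of sending per cycle
W * Ttrans / (Ttrans + RTT) = 8 / 102 = 0.078431
U = min(1, 0.078431) = 0.078431
U% = 7.84%

7.84


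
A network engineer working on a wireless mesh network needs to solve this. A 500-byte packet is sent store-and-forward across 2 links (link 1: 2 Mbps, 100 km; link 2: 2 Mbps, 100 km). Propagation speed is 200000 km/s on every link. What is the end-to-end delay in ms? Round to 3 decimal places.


Packet = 500 bytes = 4000 bits. Store-and-forward: sum (t_trans + t_prop) per link.
Link 1: t_trans = 4000/(2*10^6) s = 2.0000 ms; t_prop = 100/200000 s = 0.5000 ms; subtotal = 2.5000 ms
Link 2: t_trans = 4000/(2*10^6) s = 2.0000 ms; t_prop = 100/200000 s = 0.5000 ms; subtotal = 2.5000 ms
End-to-end = 2.5000 + 2.5000 = 5.0000 ms -> 5.000 ms (3 dp)

5.000


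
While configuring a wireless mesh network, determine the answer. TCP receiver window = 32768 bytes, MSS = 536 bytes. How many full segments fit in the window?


Given: RWND = 32768 bytes, MSS = 536 bytes
Full segments = floor(RWND / MSS)
Full segments = floor(32768 / 536)
Full segments = floor(61.1343) = 61

61


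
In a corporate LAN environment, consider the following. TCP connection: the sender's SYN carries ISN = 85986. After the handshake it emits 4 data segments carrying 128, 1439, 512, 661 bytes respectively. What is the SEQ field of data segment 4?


The SYN occupies sequence number ISN = 85986, so the first data byte is ISN + 1 = 85987.
SEQ of data segment i = (ISN + 1) + sum of payload sizes of segments 1..i-1.
Segment 1: SEQ = 85987, payload = 128 bytes
Segment 2: SEQ = 86115, payload = 1439 bytes
Segment 3: SEQ = 87554, payload = 512 bytes
Segment 4: SEQ = 88066, payload = 661 bytes
SEQ of segment 4 = 85987 + 128 + 1439 + 512 = 88066

88066


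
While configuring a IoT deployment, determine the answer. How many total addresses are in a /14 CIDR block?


Given: CIDR prefix /14
Host bits = 32 - 14 = 18
Total addresses = 2^18 = 262144

262144


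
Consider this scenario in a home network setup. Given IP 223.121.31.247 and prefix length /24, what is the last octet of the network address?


Given: IP = 223.121.31.247, prefix = /24
Subnet mask = 255.255.255.0
Last octet of IP: 247
Last octet of mask: 0
Network last octet = 247 AND 0 = 0

0


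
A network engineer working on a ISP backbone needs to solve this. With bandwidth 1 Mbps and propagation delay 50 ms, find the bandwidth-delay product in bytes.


Given: bandwidth = 1 Mbps, delay = 50 ms
BDP in bits = 1 * 10^6 * 50 / 1000
BDP in bits = 50000
BDP in bytes = 50000 / 8 = 6250

6250


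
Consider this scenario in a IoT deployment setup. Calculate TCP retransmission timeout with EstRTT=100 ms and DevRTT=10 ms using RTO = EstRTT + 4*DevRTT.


Given: EstRTT = 100 ms, DevRTT = 10 ms
Timeout = EstRTT + 4 * DevRTT
4 * DevRTT = 4 * 10 = 40
Timeout = 100 + 40 = 140 ms

140


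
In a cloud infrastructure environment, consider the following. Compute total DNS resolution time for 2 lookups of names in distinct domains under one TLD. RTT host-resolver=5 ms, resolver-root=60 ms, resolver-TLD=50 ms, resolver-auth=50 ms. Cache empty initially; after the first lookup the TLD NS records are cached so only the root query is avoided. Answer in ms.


Lookup 1 (cold cache): local + root + TLD + auth = 5 + 60 + 50 + 50 = 165 ms
Lookups 2..2 (TLD NS cached -> skip root; new domain -> still ask TLD and auth): local + TLD + auth = 5 + 50 + 50 = 105 ms each
Remaining 1 lookups: 1 * 105 = 105 ms
Total = 165 + 105 = 270 ms

270


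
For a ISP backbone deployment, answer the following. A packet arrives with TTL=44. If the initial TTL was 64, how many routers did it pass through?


Given: initial TTL = 64, received TTL = 44
Hops = initial TTL - received TTL
Hops = 64 - 44 = 20

20


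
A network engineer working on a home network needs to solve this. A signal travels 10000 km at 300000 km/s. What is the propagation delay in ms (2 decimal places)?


Given: distance = 10000 km, speed = 300000 km/s
Delay = distance / speed = 10000 / 300000 seconds
Delay in ms = 10000 * 1000 / 300000
Delay = 33.3333 ms
Rounded to 2 dp = 33.33 ms

33.33


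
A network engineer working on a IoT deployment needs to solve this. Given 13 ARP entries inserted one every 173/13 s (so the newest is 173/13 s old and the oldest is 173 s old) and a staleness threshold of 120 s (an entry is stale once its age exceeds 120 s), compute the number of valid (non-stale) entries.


Ages are k * 173/13 s for k = 1..13 (spacing = 13.3077 s).
Entry k is valid iff k * 173/13 <= 120 iff k <= 13 * 120 / 173 = 9.0173
n_valid = floor(9.0173) = 9
(n_stale = 13 - 9 = 4)

9


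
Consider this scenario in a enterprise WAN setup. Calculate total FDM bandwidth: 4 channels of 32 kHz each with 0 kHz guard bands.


Given: 4 channels, 32 kHz each, guard = 0 kHz
Channel bandwidth = 4 * 32 = 128 kHz
Guard bands = 3 gaps * 0 kHz = 0 kHz
Total = 128 + 0 = 128 kHz

128


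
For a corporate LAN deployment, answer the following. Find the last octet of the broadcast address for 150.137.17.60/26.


Given: IP = 150.137.17.60, prefix = /26
Host bits = 32 - 26 = 6
Network last octet = 60 AND mask = 0
Host part size = 2^6 - 1 = 63
Broadcast last octet = 0 OR 63 = 63

63


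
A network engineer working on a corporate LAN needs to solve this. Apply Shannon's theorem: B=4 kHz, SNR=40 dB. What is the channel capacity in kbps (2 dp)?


Given: B = 4 kHz, SNR = 40 dB
SNR linear = 10^(40/10) = 10000
1 + SNR = 10001
log2(10001) = 13.2878566418
C = 4 * 1000 * 13.2878566418 = 53151.4266 bps
C = 53.151427 kbps -> 53.15 kbps (2 dp)

53.15


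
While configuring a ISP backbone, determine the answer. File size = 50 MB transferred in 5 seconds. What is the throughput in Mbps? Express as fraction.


Given: file = 50 MB, time = 5 s
File in Mb = 50 * 8 = 400 Mb
Throughput = 400 / 5 Mbps
Throughput = 80 Mbps

80


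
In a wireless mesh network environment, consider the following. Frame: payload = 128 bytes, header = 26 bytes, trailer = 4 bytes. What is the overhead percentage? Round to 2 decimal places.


Given: payload = 128 B, header = 26 B, trailer = 4 B
Overhead bytes = header + trailer = 26 + 4 = 30
Total frame = payload + overhead = 128 + 30 = 158
Overhead % = 30 / 158 * 100 = 18.9873% -> 18.99% (2 dp)

18.99


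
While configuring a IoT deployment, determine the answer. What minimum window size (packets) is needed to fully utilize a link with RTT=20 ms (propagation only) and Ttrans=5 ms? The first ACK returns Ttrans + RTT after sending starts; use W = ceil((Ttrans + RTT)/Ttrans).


Given: Ttrans = 5 ms, RTT = 20 ms (= 2 * Tprop, Tprop = 10 ms)
Time until first ACK returns = Ttrans + RTT = 5 + 20 = 25 ms
Need W * Ttrans >= Ttrans + RTT  ->  W >= (Ttrans + RTT) / Ttrans
(Ttrans + RTT) / Ttrans = 25 / 5 = 5
W_min = ceil(5) = 5

5


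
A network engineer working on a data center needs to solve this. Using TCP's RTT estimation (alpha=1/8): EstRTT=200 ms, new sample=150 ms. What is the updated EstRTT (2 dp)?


Given: EstRTT = 200 ms, SampleRTT = 150 ms, alpha = 1/8
New EstRTT = (1 - alpha) * EstRTT + alpha * SampleRTT
(7/8) * 200 = 175
(1/8) * 150 = 18.75
New EstRTT = 175 + 18.75 = 193.75 ms -> 193.75 ms (2 dp)

193.75


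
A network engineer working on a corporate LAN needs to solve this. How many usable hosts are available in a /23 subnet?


Given: subnet mask /23
Host bits = 32 - 23 = 9
Total addresses = 2^9 = 512
Usable hosts = 512 - 2 (network + broadcast) = 510

510


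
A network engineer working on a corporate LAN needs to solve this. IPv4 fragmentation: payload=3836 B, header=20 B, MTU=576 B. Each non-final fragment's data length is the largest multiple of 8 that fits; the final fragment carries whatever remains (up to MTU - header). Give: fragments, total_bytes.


Max data per non-final fragment = floor((MTU - header)/8)*8 = floor((576 - 20)/8)*8 = floor(556/8)*8 = 552 B
Final fragment needs no 8-byte alignment: it can carry up to MTU - header = 556 B
Non-final fragments needed = ceil((payload - 556) / 552) = ceil(3280/552) = ceil(5.9420) = 6
Number of fragments = 6 + 1 = 7
Fragment sizes (data): 6 * 552 B + 524 B (last, 524 <= 556 OK)
Total bytes sent = payload + n_frags * header = 3836 + 7*20 = 3836 + 140 = 3976 B

7, 3976


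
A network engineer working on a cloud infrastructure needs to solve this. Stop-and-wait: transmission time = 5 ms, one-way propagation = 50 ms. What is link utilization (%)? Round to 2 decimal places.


Given: Ttrans = 5 ms, Tprop = 50 ms
RTT = 2 * Tprop = 2 * 50 = 100 ms
U = Ttrans / (Ttrans + RTT)
U = 5 / (5 + 100)
U = 5 / 105 = 0.047619
U% = 4.76%

4.76


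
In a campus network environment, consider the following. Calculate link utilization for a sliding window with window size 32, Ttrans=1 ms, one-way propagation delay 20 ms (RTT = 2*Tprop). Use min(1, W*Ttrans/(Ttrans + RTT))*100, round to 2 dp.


Given: W = 32, Ttrans = 1 ms, RTT = 40 ms (= 2 * Tprop, Tprop = 20 ms)
Cycle time = Ttrans + RTT = 1 + 40 = 41 ms (first packet sent until its ACK returns)
W * Ttrans = 32 * 1 = 32 ms of sending per cycle
W * Ttrans / (Ttrans + RTT) = 32 / 41 = 0.780488
U = min(1, 0.780488) = 0.780488
U% = 78.05%

78.05


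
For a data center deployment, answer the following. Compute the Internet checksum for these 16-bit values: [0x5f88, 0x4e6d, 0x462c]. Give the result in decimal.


Given words: [0x5f88, 0x4e6d, 0x462c]
Step 1: Sum all words
Raw sum = 24456 + 20077 + 17964 = 62497
One's complement = ~62497 & 0xFFFF = 3038

3038


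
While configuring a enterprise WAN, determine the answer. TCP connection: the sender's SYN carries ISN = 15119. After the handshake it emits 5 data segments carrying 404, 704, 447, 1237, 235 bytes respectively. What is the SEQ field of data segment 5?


The SYN occupies sequence number ISN = 15119, so the first data byte is ISN + 1 = 15120.
SEQ of data segment i = (ISN + 1) + sum of payload sizes of segments 1..i-1.
Segment 1: SEQ = 15120, payload = 404 bytes
Segment 2: SEQ = 15524, payload = 704 bytes
Segment 3: SEQ = 16228, payload = 447 bytes
Segment 4: SEQ = 16675, payload = 1237 bytes
Segment 5: SEQ = 17912, payload = 235 bytes
SEQ of segment 5 = 15120 + 404 + 704 + 447 + 1237 = 17912

17912


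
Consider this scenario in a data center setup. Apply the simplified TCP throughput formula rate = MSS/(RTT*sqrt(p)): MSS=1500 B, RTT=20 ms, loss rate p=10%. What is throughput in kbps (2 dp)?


Given: MSS = 1500 bytes, RTT = 20 ms, loss = 10%
RTT in seconds = 20 / 1000 = 0.02
Loss rate = 10% = 0.1
sqrt(loss) = sqrt(0.1) = 0.316227766017
Throughput (bytes/s) = 1500 / (0.02 * 0.316227766017) = 237170.8245
Throughput (kbps) = 237170.8245 * 8 / 1000 = 1897.366596 -> 1897.37 kbps (2 dp)

1897.37


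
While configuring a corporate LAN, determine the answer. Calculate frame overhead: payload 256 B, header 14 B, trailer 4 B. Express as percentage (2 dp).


Given: payload = 256 B, header = 14 B, trailer = 4 B
Overhead bytes = header + trailer = 14 + 4 = 18
Total frame = payload + overhead = 256 + 18 = 274
Overhead % = 18 / 274 * 100 = 6.5693% -> 6.57% (2 dp)

6.57


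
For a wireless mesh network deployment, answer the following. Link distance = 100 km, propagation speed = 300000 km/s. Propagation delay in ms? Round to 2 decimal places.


Given: distance = 100 km, speed = 300000 km/s
Delay = distance / speed = 100 / 300000 seconds
Delay in ms = 100 * 1000 / 300000
Delay = 0.3333 ms
Rounded to 2 dp = 0.33 ms

0.33


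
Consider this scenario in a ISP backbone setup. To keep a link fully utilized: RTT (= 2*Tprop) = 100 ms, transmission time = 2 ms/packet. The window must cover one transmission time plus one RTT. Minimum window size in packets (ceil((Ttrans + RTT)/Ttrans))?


Given: Ttrans = 2 ms, RTT = 100 ms (= 2 * Tprop, Tprop = 50 ms)
Time until first ACK returns = Ttrans + RTT = 2 + 100 = 102 ms
Need W * Ttrans >= Ttrans + RTT  ->  W >= (Ttrans + RTT) / Ttrans
(Ttrans + RTT) / Ttrans = 102 / 2 = 51
W_min = ceil(51) = 51

51


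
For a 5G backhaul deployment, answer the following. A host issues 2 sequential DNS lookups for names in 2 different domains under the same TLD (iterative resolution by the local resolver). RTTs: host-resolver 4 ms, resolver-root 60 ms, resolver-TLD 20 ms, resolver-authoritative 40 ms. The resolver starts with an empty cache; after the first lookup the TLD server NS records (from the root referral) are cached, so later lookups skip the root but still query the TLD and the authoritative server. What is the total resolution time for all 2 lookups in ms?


Lookup 1 (cold cache): local + root + TLD + auth = 4 + 60 + 20 + 40 = 124 ms
Lookups 2..2 (TLD NS cached -> skip root; new domain -> still ask TLD and auth): local + TLD + auth = 4 + 20 + 40 = 64 ms each
Remaining 1 lookups: 1 * 64 = 64 ms
Total = 124 + 64 = 188 ms

188


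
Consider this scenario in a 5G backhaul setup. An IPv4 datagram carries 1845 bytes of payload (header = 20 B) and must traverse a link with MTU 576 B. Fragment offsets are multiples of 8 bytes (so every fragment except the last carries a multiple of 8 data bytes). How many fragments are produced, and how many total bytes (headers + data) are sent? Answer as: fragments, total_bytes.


Max data per non-final fragment = floor((MTU - header)/8)*8 = floor((576 - 20)/8)*8 = floor(556/8)*8 = 552 B
Final fragment needs no 8-byte alignment: it can carry up to MTU - header = 556 B
Non-final fragments needed = ceil((payload - 556) / 552) = ceil(1289/552) = ceil(2.3351) = 3
Number of fragments = 3 + 1 = 4
Fragment sizes (data): 3 * 552 B + 189 B (last, 189 <= 556 OK)
Total bytes sent = payload + n_frags * header = 1845 + 4*20 = 1845 + 80 = 1925 B

4, 1925


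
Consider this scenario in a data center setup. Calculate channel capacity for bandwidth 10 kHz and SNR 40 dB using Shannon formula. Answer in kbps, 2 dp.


Given: B = 10 kHz, SNR = 40 dB
SNR linear = 10^(40/10) = 10000
1 + SNR = 10001
log2(10001) = 13.2878566418
C = 10 * 1000 * 13.2878566418 = 132878.5664 bps
C = 132.878566 kbps -> 132.88 kbps (2 dp)

132.88


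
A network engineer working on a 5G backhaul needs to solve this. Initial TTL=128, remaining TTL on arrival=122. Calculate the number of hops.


Given: initial TTL = 128, received TTL = 122
Hops = initial TTL - received TTL
Hops = 128 - 122 = 6

6


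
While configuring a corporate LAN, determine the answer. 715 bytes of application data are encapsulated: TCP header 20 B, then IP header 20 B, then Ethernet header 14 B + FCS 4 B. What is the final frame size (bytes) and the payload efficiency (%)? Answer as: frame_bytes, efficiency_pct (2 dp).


TCP segment = 715 + 20 = 735 B
IP packet = 735 + 20 = 755 B
Ethernet frame = 755 + 14 + 4 = 773 B
Efficiency = app / frame = 715 / 773 = 0.924968 = 92.4968% -> 92.50% (2 dp)

773, 92.50


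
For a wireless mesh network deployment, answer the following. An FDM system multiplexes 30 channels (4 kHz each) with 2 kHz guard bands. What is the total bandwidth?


Given: 30 channels, 4 kHz each, guard = 2 kHz
Channel bandwidth = 30 * 4 = 120 kHz
Guard bands = 29 gaps * 2 kHz = 58 kHz
Total = 120 + 58 = 178 kHz

178


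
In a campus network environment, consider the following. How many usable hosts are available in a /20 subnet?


Given: subnet mask /20
Host bits = 32 - 20 = 12
Total addresses = 2^12 = 4096
Usable hosts = 4096 - 2 (network + broadcast) = 4094

4094


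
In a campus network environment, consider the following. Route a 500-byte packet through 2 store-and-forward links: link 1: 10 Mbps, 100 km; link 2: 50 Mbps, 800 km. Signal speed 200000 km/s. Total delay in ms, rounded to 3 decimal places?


Packet = 500 bytes = 4000 bits. Store-and-forward: sum (t_trans + t_prop) per link.
Link 1: t_trans = 4000/(10*10^6) s = 0.4000 ms; t_prop = 100/200000 s = 0.5000 ms; subtotal = 0.9000 ms
Link 2: t_trans = 4000/(50*10^6) s = 0.0800 ms; t_prop = 800/200000 s = 4.0000 ms; subtotal = 4.0800 ms
End-to-end = 0.9000 + 4.0800 = 4.9800 ms -> 4.980 ms (3 dp)

4.980


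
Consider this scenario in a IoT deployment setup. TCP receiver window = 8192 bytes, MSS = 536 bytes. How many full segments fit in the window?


Given: RWND = 8192 bytes, MSS = 536 bytes
Full segments = floor(RWND / MSS)
Full segments = floor(8192 / 536)
Full segments = floor(15.2836) = 15

15


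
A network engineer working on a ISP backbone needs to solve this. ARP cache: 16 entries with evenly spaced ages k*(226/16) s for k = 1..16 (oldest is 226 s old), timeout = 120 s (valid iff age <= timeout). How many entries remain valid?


Ages are k * 226/16 s for k = 1..16 (spacing = 14.1250 s).
Entry k is valid iff k * 226/16 <= 120 iff k <= 16 * 120 / 226 = 8.4956
n_valid = floor(8.4956) = 8
(n_stale = 16 - 8 = 8)

8


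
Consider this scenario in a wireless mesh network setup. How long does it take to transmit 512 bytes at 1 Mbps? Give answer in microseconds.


Given: packet = 512 bytes, bandwidth = 1 Mbps
Packet in bits = 512 * 8 = 4096 bits
Bandwidth = 1 * 10^6 = 1000000 bps
Time = 4096 / 1000000 seconds
Time in us = 4096 * 10^6 / 1000000 = 4096

4096


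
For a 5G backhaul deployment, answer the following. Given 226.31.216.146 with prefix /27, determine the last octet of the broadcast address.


Given: IP = 226.31.216.146, prefix = /27
Host bits = 32 - 27 = 5
Network last octet = 146 AND mask = 128
Host part size = 2^5 - 1 = 31
Broadcast last octet = 128 OR 31 = 159

159


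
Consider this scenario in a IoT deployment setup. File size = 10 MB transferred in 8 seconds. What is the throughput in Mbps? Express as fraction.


Given: file = 10 MB, time = 8 s
File in Mb = 10 * 8 = 80 Mb
Throughput = 80 / 8 Mbps
Throughput = 10 Mbps

10


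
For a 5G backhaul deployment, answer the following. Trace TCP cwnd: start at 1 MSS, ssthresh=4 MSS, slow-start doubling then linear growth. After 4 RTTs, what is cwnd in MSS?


RTT 0: cwnd = 1 MSS (initial)
RTT 1: cwnd = 2 MSS (slow start, doubled)
RTT 2: cwnd = 4 MSS (slow start, doubled)
RTT 3: cwnd = 5 MSS (congestion avoidance, +1)
RTT 4: cwnd = 6 MSS (congestion avoidance, +1)

6


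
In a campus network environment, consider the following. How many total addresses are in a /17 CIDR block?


Given: CIDR prefix /17
Host bits = 32 - 17 = 15
Total addresses = 2^15 = 32768

32768


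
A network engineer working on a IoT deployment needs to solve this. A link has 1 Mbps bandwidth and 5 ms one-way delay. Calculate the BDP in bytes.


Given: bandwidth = 1 Mbps, delay = 5 ms
BDP in bits = 1 * 10^6 * 5 / 1000
BDP in bits = 5000
BDP in bytes = 5000 / 8 = 625

625


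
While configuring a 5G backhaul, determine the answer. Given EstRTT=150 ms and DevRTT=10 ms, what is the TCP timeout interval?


Given: EstRTT = 150 ms, DevRTT = 10 ms
Timeout = EstRTT + 4 * DevRTT
4 * DevRTT = 4 * 10 = 40
Timeout = 150 + 40 = 190 ms

190


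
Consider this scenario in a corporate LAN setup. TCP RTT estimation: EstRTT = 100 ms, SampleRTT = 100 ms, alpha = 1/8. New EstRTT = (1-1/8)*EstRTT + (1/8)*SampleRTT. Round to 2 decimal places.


Given: EstRTT = 100 ms, SampleRTT = 100 ms, alpha = 1/8
New EstRTT = (1 - alpha) * EstRTT + alpha * SampleRTT
(7/8) * 100 = 87.5
(1/8) * 100 = 12.5
New EstRTT = 87.5 + 12.5 = 100 ms -> 100.00 ms (2 dp)

100.00


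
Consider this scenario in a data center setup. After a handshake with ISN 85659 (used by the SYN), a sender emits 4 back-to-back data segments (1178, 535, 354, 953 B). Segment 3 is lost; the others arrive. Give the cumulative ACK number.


SYN uses sequence number 85659; first data byte = ISN + 1 = 85660.
Segment 1: SEQ = 85660, len = 1178 B, covers [85660, 86837]
Segment 2: SEQ = 86838, len = 535 B, covers [86838, 87372]
Segment 3: SEQ = 87373, len = 354 B, covers [87373, 87726] [LOST]
Segment 4: SEQ = 87727, len = 953 B, covers [87727, 88679]
In-order data received: bytes [85660, 87372] (segments 1..2).
Segment 3 missing -> gap begins at byte 87373; later segments buffered out of order.
Cumulative ACK = next expected in-order byte = 85660 + 1178 + 535 = 87373

87373


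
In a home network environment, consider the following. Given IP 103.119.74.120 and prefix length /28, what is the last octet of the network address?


Given: IP = 103.119.74.120, prefix = /28
Subnet mask = 255.255.255.240
Last octet of IP: 120
Last octet of mask: 240
Network last octet = 120 AND 240 = 112

112


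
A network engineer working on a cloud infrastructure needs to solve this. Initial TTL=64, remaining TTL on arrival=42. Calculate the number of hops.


Given: initial TTL = 64, received TTL = 42
Hops = initial TTL - received TTL
Hops = 64 - 42 = 22

22


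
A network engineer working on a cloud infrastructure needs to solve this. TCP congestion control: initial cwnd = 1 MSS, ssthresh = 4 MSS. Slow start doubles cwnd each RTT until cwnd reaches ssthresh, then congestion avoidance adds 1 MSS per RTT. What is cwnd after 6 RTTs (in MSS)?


RTT 0: cwnd = 1 MSS (initial)
RTT 1: cwnd = 2 MSS (slow start, doubled)
RTT 2: cwnd = 4 MSS (slow start, doubled)
RTT 3: cwnd = 5 MSS (congestion avoidance, +1)
RTT 4: cwnd = 6 MSS (congestion avoidance, +1)
RTT 5: cwnd = 7 MSS (congestion avoidance, +1)
RTT 6: cwnd = 8 MSS (congestion avoidance, +1)

8


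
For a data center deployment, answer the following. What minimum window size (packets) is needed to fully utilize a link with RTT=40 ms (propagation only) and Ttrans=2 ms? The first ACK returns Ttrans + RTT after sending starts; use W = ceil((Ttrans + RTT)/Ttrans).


Given: Ttrans = 2 ms, RTT = 40 ms (= 2 * Tprop, Tprop = 20 ms)
Time until first ACK returns = Ttrans + RTT = 2 + 40 = 42 ms
Need W * Ttrans >= Ttrans + RTT  ->  W >= (Ttrans + RTT) / Ttrans
(Ttrans + RTT) / Ttrans = 42 / 2 = 21
W_min = ceil(21) = 21

21


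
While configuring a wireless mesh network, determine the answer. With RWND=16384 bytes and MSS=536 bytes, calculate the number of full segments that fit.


Given: RWND = 16384 bytes, MSS = 536 bytes
Full segments = floor(RWND / MSS)
Full segments = floor(16384 / 536)
Full segments = floor(30.5672) = 30

30


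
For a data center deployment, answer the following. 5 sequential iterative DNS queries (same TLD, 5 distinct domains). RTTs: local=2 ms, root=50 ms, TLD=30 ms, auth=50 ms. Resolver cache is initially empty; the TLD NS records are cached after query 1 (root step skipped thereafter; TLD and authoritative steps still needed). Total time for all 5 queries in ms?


Lookup 1 (cold cache): local + root + TLD + auth = 2 + 50 + 30 + 50 = 132 ms
Lookups 2..5 (TLD NS cached -> skip root; new domain -> still ask TLD and auth): local + TLD + auth = 2 + 30 + 50 = 82 ms each
Remaining 4 lookups: 4 * 82 = 328 ms
Total = 132 + 328 = 460 ms

460


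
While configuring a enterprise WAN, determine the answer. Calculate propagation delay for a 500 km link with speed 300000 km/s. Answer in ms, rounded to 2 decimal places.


Given: distance = 500 km, speed = 300000 km/s
Delay = distance / speed = 500 / 300000 seconds
Delay in ms = 500 * 1000 / 300000
Delay = 1.6667 ms
Rounded to 2 dp = 1.67 ms

1.67


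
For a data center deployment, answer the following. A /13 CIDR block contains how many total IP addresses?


Given: CIDR prefix /13
Host bits = 32 - 13 = 19
Total addresses = 2^19 = 524288

524288


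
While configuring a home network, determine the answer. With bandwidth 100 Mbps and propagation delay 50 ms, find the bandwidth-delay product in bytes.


Given: bandwidth = 100 Mbps, delay = 50 ms
BDP in bits = 100 * 10^6 * 50 / 1000
BDP in bits = 5000000
BDP in bytes = 5000000 / 8 = 625000

625000


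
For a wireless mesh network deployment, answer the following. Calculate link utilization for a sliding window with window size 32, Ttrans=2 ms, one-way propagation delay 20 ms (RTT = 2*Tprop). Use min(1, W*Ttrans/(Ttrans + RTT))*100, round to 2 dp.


Given: W = 32, Ttrans = 2 ms, RTT = 40 ms (= 2 * Tprop, Tprop = 20 ms)
Cycle time = Ttrans + RTT = 2 + 40 = 42 ms (first packet sent until its ACK returns)
W * Ttrans = 32 * 2 = 64 ms of sending per cycle
W * Ttrans / (Ttrans + RTT) = 64 / 42 = 1.523810
U = min(1, 1.523810) = 1.000000
U% = 100.00%

100.00


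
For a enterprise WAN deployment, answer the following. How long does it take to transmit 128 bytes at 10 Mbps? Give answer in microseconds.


Given: packet = 128 bytes, bandwidth = 10 Mbps
Packet in bits = 128 * 8 = 1024 bits
Bandwidth = 10 * 10^6 = 10000000 bps
Time = 1024 / 10000000 seconds
Time in us = 1024 * 10^6 / 10000000 = 102.4

102.4


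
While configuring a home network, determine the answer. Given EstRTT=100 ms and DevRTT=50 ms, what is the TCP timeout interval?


Given: EstRTT = 100 ms, DevRTT = 50 ms
Timeout = EstRTT + 4 * DevRTT
4 * DevRTT = 4 * 50 = 200
Timeout = 100 + 200 = 300 ms

300


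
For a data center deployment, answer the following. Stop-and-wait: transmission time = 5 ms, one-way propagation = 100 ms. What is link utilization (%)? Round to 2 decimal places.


Given: Ttrans = 5 ms, Tprop = 100 ms
RTT = 2 * Tprop = 2 * 100 = 200 ms
U = Ttrans / (Ttrans + RTT)
U = 5 / (5 + 200)
U = 5 / 205 = 0.02439
U% = 2.44%

2.44


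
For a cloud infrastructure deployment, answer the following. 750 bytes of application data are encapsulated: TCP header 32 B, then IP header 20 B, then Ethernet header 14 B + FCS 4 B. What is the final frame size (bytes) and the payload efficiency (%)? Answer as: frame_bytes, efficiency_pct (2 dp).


TCP segment = 750 + 32 = 782 B
IP packet = 782 + 20 = 802 B
Ethernet frame = 802 + 14 + 4 = 820 B
Efficiency = app / frame = 750 / 820 = 0.914634 = 91.4634% -> 91.46% (2 dp)

820, 91.46


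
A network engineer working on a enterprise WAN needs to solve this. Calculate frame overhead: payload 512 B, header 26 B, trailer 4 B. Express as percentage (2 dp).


Given: payload = 512 B, header = 26 B, trailer = 4 B
Overhead bytes = header + trailer = 26 + 4 = 30
Total frame = payload + overhead = 512 + 30 = 542
Overhead % = 30 / 542 * 100 = 5.5351% -> 5.54% (2 dp)

5.54


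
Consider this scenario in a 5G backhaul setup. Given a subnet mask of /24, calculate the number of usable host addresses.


Given: subnet mask /24
Host bits = 32 - 24 = 8
Total addresses = 2^8 = 256
Usable hosts = 256 - 2 (network + broadcast) = 254

254


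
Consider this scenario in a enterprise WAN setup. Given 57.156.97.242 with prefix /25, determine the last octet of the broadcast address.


Given: IP = 57.156.97.242, prefix = /25
Host bits = 32 - 25 = 7
Network last octet = 242 AND mask = 128
Host part size = 2^7 - 1 = 127
Broadcast last octet = 128 OR 127 = 255

255


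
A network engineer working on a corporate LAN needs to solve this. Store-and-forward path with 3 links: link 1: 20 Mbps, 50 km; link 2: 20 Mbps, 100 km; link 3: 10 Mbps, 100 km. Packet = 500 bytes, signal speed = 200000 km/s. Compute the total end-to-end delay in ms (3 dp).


Packet = 500 bytes = 4000 bits. Store-and-forward: sum (t_trans + t_prop) per link.
Link 1: t_trans = 4000/(20*10^6) s = 0.2000 ms; t_prop = 50/200000 s = 0.2500 ms; subtotal = 0.4500 ms
Link 2: t_trans = 4000/(20*10^6) s = 0.2000 ms; t_prop = 100/200000 s = 0.5000 ms; subtotal = 0.7000 ms
Link 3: t_trans = 4000/(10*10^6) s = 0.4000 ms; t_prop = 100/200000 s = 0.5000 ms; subtotal = 0.9000 ms
End-to-end = 0.4500 + 0.7000 + 0.9000 = 2.0500 ms -> 2.050 ms (3 dp)

2.050


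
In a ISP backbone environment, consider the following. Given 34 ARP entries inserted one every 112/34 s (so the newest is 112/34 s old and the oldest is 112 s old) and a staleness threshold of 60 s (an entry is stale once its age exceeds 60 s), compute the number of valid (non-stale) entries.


Ages are k * 112/34 s for k = 1..34 (spacing = 3.2941 s).
Entry k is valid iff k * 112/34 <= 60 iff k <= 34 * 60 / 112 = 18.2143
n_valid = floor(18.2143) = 18
(n_stale = 34 - 18 = 16)

18
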